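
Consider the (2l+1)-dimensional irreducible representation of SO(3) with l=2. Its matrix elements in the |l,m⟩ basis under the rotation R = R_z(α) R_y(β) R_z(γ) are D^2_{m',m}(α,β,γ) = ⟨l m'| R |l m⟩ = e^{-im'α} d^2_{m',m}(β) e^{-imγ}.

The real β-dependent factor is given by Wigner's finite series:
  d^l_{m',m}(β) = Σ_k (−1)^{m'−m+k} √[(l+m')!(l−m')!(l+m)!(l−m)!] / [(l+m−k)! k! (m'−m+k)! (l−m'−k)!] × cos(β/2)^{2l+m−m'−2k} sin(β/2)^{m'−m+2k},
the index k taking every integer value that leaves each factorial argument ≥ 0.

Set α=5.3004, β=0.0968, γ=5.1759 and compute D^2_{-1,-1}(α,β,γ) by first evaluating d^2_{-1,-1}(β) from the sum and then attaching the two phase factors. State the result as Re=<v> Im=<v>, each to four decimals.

Re=-0.4905 Im=-0.8580

First d^2_{-1,-1}(β=0.0968), then the phase factors e^{-i(-1)α} and e^{-i(-1)γ}:
c=cos(0.0968/2)=0.998829, s=sin(0.0968/2)=0.048381; N=√[1·6·1·6]=6.000000
k: max(0,(-1)−(-1))=0 … min(2+(-1),2−(-1))=1
  k=0: (−1)^0·6.0000/(6)·0.9988^4·0.0484^0 = +0.995324
  k=1: (−1)^1·6.0000/(2)·0.9988^2·0.0484^2 = -0.007006
d^2_{-1,-1}(0.0968) = +0.995324 -0.007006 = +0.988318
Attach z-rotation phases: D = e^{-i(-1)(5.3004)}·(+0.988318)·e^{-i(-1)(5.1759)} = -0.490453-0.858038i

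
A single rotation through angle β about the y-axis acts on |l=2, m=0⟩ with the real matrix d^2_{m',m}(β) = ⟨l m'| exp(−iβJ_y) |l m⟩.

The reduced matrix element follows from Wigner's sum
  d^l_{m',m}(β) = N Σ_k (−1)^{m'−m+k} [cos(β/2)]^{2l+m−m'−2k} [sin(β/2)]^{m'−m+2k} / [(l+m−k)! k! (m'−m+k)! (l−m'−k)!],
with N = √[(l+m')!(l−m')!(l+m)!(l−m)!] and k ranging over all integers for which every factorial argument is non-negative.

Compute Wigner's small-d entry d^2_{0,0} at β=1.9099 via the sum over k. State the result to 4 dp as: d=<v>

d^2_{0,0}(β=1.9099) via Wigner's sum:
With c≡cos(β/2)=0.577650 and s≡sin(β/2)=0.816285, N=[2·2·2·2]^{1/2}=4.000000
Admissible k: 0..2 (factorial args all ≥0)
  k=0: (−1)^0·4.0000/(4)·0.5776^4·0.8163^0 = +0.111342
  k=1: (−1)^1·4.0000/(1)·0.5776^2·0.8163^2 = -0.889349
  k=2: (−1)^2·4.0000/(4)·0.5776^0·0.8163^4 = +0.443984
d^2_{0,0}(1.9099) = +0.111342 -0.889349 +0.443984 = -0.334024

d=-0.3340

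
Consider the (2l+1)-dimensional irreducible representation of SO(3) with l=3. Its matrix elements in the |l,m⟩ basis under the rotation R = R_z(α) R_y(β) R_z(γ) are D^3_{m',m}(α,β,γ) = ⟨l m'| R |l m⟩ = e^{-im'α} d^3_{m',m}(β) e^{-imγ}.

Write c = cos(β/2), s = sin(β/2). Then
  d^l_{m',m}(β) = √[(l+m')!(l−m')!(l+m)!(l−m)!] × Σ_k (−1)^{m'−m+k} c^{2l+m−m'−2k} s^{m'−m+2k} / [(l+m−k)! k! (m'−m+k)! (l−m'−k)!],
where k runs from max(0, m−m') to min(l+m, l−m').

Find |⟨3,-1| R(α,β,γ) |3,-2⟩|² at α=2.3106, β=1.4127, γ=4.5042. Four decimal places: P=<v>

P=0.0568

Split into d^3_{-1,-2}(β=1.4127) × two z-phases.
With c≡cos(β/2)=0.760736 and s≡sin(β/2)=0.649061, N=[2·24·1·120]^{1/2}=75.894664
k∈{0,1} keeps every argument non-negative
  k=0: (−1)^1·75.8947/(24)·0.7607^5·0.6491^1 = -0.522945
  k=1: (−1)^2·75.8947/(12)·0.7607^3·0.6491^3 = +0.761359
d^3_{-1,-2}(1.4127) = -0.522945 +0.761359 = +0.238414
|D^3_{-1,-2}|² = |d^3_{-1,-2}(β)|² = (+0.238414)² = 0.056841 (the z-rotation phases have unit modulus)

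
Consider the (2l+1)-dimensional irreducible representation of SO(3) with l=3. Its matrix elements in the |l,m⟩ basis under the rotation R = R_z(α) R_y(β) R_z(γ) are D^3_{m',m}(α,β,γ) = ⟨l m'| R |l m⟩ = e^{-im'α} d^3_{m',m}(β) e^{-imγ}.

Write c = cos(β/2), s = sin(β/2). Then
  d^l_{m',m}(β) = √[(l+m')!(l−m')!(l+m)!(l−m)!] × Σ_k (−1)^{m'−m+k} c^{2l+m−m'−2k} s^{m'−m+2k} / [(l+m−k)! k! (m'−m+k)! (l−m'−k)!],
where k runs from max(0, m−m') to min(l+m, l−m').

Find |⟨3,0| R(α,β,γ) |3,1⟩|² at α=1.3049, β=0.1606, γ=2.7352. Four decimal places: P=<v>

P=0.0719

D^3_{0,1}(1.3049,0.1606,2.7352) = e^{-i·0·1.3049}·d^3_{0,1}(0.1606)·e^{-i·1·2.7352}. Compute d first:
Half-angle: c=0.996778, s=0.080214. N=√(6·6·24·2)=41.569219
The bounds max(0,m−m')=1 and min(l+m,l−m')=3 give 3 terms
  k=1: (−1)^0·41.5692/(12)·0.9968^5·0.0802^1 = +0.273420
  k=2: (−1)^1·41.5692/(4)·0.9968^3·0.0802^3 = -0.005312
  k=3: (−1)^2·41.5692/(12)·0.9968^1·0.0802^5 = +0.000011
d^3_{0,1}(0.1606) = +0.273420 -0.005312 +0.000011 = +0.268120
|D^3_{0,1}|² = |d^3_{0,1}(β)|² = (+0.268120)² = 0.071888 (the z-rotation phases have unit modulus)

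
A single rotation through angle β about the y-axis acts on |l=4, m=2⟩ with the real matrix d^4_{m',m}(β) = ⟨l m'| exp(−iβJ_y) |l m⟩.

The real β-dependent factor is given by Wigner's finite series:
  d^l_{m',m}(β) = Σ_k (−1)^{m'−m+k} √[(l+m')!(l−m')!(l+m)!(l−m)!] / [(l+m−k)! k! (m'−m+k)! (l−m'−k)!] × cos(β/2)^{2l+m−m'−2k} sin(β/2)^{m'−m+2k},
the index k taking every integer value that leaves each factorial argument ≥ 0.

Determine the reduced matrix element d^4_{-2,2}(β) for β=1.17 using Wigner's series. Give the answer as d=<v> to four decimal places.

d^4_{-2,2}(β=1.17) via Wigner's sum:
Half-angle: c=0.833712, s=0.552199. N=√(2·720·720·2)=1440.000000
k∈{4,5,6} keeps every argument non-negative
  k=4: (−1)^0·1440.0000/(96)·0.8337^4·0.5522^4 = +0.673813
  k=5: (−1)^1·1440.0000/(120)·0.8337^2·0.5522^6 = -0.236477
  k=6: (−1)^2·1440.0000/(1440)·0.8337^0·0.5522^8 = +0.008645
d^4_{-2,2}(1.17) = +0.673813 -0.236477 +0.008645 = +0.445981

d=0.4460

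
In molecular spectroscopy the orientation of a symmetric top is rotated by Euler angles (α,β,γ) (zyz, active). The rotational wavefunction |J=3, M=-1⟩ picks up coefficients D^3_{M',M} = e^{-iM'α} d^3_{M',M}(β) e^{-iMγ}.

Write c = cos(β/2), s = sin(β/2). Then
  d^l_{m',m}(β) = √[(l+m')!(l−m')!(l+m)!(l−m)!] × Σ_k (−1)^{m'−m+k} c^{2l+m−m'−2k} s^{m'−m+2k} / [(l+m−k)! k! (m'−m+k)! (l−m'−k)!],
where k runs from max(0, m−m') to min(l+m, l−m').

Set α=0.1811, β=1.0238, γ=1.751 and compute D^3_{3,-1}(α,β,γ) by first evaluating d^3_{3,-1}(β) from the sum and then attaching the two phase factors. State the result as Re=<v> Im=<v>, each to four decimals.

First d^3_{3,-1}(β=1.0238), then the phase factors e^{-i(3)α} and e^{-i(-1)γ}:
Half-angle: c=0.871815, s=0.489835. N=√(720·1·2·24)=185.903201
The bounds max(0,m−m')=0 and min(l+m,l−m')=0 give 1 term
  k=0: (−1)^4·185.9032/(48)·0.8718^2·0.4898^4 = +0.169470
d^3_{3,-1}(1.0238) = +0.169470
Phases: e^{-i·(3)·0.1811}=+0.856007-0.516964i, e^{-i·(-1)·1.751}=-0.179230+0.983807i ⇒ D=+0.060191+0.158421i

Re=0.0602 Im=0.1584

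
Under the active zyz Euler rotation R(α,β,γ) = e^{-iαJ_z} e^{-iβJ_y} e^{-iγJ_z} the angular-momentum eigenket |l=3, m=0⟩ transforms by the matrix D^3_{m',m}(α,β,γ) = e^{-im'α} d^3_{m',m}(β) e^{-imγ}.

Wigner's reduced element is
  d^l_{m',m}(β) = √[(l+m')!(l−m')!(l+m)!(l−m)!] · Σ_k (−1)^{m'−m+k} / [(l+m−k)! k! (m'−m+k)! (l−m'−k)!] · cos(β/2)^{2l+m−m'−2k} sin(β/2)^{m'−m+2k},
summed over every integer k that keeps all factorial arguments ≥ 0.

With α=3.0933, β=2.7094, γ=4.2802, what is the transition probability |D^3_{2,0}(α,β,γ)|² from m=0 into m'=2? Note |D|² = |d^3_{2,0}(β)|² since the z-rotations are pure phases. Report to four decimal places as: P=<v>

P=0.0476

D^3_{2,0}(3.0933,2.7094,4.2802) = e^{-i·2·3.0933}·d^3_{2,0}(2.7094)·e^{-i·0·4.2802}. Compute d first:
Half-angle: c=0.214418, s=0.976742. N=√(120·1·6·6)=65.726707
Admissible k: 0..1 (factorial args all ≥0)
  k=0: (−1)^2·65.7267/(12)·0.2144^4·0.9767^2 = +0.011045
  k=1: (−1)^3·65.7267/(12)·0.2144^2·0.9767^4 = -0.229194
d^3_{2,0}(2.7094) = +0.011045 -0.229194 = -0.218149
|D^3_{2,0}|² = |d^3_{2,0}(β)|² = (-0.218149)² = 0.047589 (the z-rotation phases have unit modulus)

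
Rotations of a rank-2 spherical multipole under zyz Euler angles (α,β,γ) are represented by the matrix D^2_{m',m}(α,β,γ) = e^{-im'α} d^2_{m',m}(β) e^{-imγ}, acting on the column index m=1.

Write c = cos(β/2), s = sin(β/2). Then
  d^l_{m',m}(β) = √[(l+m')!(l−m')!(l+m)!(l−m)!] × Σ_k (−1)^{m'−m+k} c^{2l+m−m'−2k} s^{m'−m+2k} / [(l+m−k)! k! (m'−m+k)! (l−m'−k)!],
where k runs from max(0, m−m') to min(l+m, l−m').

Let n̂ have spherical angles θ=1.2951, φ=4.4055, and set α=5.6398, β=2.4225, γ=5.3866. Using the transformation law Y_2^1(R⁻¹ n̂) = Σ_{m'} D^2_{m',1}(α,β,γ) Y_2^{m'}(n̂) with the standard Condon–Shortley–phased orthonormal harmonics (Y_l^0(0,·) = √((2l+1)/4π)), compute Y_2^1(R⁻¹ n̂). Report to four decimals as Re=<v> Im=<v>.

Need the full column D^2_{m',1} for m'=−2..2 at α=5.6398, β=2.4225, γ=5.3866.
cos(β/2)=0.351850, sin(β/2)=0.936057
d^2_{-2,1}: single k=3 term ⇒ +0.577156;  D = +0.533776-0.219527i
d^2_{-1,1}: k∈[2..3] ⇒ +0.325416 -0.767730 = -0.442313;  D = -0.428210-0.110801i
d^2_{0,1}: k∈[1..2] ⇒ +0.099873 -0.706869 = -0.606996;  D = -0.378936-0.474185i
d^2_{1,1}: k∈[0..1] ⇒ +0.015326 -0.325416 = -0.310091;  D = -0.009557-0.309943i
d^2_{2,1}: single k=0 term ⇒ -0.081546;  D = +0.046886-0.066719i
Y_2^{m'}(θ=1.2951,φ=4.4055) and Σ D·Y over m':
  (+0.5338-0.2195i)·(-0.2924-0.2060i)  (-0.4282-0.1108i)·(-0.0611+0.1929i)  (-0.3789-0.4742i)·(-0.2453+0.0000i)  (-0.0096-0.3099i)·(+0.0611+0.1929i)  (+0.0469-0.0667i)·(-0.2924+0.2060i)
Y_2^1(R⁻¹ n̂) = -0.001545+0.003081i

Re=-0.0015 Im=0.0031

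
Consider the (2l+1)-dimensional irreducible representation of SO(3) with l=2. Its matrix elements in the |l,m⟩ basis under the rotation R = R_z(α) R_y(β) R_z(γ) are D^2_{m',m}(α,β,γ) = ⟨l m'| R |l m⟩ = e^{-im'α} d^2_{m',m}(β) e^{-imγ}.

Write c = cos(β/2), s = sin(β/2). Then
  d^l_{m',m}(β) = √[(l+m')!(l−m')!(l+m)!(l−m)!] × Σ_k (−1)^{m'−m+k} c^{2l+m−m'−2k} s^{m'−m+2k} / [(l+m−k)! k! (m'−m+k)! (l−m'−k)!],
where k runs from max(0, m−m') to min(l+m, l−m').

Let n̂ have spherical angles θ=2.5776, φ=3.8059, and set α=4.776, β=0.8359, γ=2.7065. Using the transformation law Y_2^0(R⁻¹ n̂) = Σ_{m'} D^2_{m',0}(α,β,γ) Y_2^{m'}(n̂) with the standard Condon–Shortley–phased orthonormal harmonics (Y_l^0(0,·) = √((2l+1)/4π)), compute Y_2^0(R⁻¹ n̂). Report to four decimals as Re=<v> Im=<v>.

Re=-0.2044 Im=0.0000

Need the full column D^2_{m',0} for m'=−2..2 at α=4.776, β=0.8359, γ=2.7065.
cos(β/2)=0.913923, sin(β/2)=0.405888
d^2_{-2,0}: single k=2 term ⇒ +0.337060;  D = -0.334336-0.042766i
d^2_{-1,0}: k∈[1..2] ⇒ +0.758945 -0.149694 = +0.609251;  D = +0.038729-0.608019i
d^2_{0,0}: k∈[0..2] ⇒ +0.697651 -0.550416 +0.027141 = +0.174376;  D = +0.174376+0.000000i
d^2_{1,0}: k∈[0..1] ⇒ -0.758945 +0.149694 = -0.609251;  D = -0.038729-0.608019i
d^2_{2,0}: single k=0 term ⇒ +0.337060;  D = -0.334336+0.042766i
Y_2^{m'}(θ=2.5776,φ=3.8059) and Σ D·Y over m':
  (-0.3343-0.0428i)·(+0.0265-0.1072i)  (+0.0387-0.6080i)·(+0.2748-0.2152i)  (+0.1744+0.0000i)·(+0.3604+0.0000i)  (-0.0387-0.6080i)·(-0.2748-0.2152i)  (-0.3343+0.0428i)·(+0.0265+0.1072i)
Y_2^0(R⁻¹ n̂) = -0.204396+0.000000i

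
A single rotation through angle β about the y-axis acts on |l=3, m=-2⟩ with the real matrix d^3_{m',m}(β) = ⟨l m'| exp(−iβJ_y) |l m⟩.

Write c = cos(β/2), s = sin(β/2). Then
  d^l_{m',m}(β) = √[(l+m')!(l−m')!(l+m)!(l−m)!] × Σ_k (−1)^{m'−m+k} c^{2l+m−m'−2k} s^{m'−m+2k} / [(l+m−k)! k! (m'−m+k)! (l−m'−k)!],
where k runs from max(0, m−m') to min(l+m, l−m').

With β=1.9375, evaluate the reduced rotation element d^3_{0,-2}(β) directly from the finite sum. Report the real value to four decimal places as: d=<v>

d=-0.4278

d^3_{0,-2}(β=1.9375) via Wigner's sum:
With c≡cos(β/2)=0.566330 and s≡sin(β/2)=0.824178, N=[6·6·1·120]^{1/2}=65.726707
The bounds max(0,m−m')=0 and min(l+m,l−m')=1 give 2 terms
  k=0: (−1)^2·65.7267/(12)·0.5663^4·0.8242^2 = +0.382721
  k=1: (−1)^3·65.7267/(12)·0.5663^2·0.8242^4 = -0.810560
d^3_{0,-2}(1.9375) = +0.382721 -0.810560 = -0.427839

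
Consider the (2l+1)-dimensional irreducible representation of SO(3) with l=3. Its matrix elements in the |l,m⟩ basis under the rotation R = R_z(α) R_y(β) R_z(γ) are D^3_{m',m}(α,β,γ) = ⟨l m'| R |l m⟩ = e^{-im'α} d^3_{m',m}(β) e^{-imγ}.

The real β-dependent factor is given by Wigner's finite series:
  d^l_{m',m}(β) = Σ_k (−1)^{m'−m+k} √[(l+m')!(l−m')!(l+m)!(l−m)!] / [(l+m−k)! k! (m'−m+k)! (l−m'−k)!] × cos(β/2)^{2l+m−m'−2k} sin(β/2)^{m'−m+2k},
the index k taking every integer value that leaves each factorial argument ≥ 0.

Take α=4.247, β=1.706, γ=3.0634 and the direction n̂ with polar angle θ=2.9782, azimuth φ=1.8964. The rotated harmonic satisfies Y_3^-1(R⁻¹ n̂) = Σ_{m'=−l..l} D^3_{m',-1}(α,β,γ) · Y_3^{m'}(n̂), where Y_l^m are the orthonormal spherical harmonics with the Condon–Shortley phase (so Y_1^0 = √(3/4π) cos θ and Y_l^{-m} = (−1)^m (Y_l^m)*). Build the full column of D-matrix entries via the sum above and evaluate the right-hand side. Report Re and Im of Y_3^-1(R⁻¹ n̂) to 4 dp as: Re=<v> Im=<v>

Re=0.3223 Im=0.0122

Need the full column D^3_{m',-1} for m'=−3..3 at α=4.247, β=1.706, γ=3.0634.
cos(β/2)=0.657726, sin(β/2)=0.753257
d^3_{-3,-1}: single k=2 term ⇒ +0.411257;  D = -0.409346-0.039599i
d^3_{-2,-1}: k∈[1..2] ⇒ +0.293204 -0.769122 = -0.475918;  D = -0.253537+0.402762i
d^3_{-1,-1}: k∈[0..2] ⇒ +0.080960 -0.849488 +0.835631 = +0.067103;  D = +0.034706+0.057431i
d^3_{0,-1}: k∈[0..2] ⇒ -0.321188 +1.263796 -0.552525 = +0.390083;  D = -0.388891+0.030471i
d^3_{1,-1}: k∈[0..2] ⇒ +0.637116 -1.114174 +0.182667 = -0.294392;  D = -0.111160+0.272598i
d^3_{2,-1}: k∈[0..1] ⇒ -0.769122 +0.504384 = -0.264738;  D = -0.174208-0.199344i
d^3_{3,-1}: single k=0 term ⇒ +0.539397;  D = -0.522250+0.134923i
Y_3^{m'}(θ=2.9782,φ=1.8964) and Σ D·Y over m':
  (-0.4093-0.0396i)·(+0.0015+0.0010i)  (-0.2535+0.4028i)·(+0.0212-0.0162i)  (+0.0347+0.0574i)·(-0.0650-0.1926i)  (-0.3889+0.0305i)·(-0.6877+0.0000i)  (-0.1112+0.2726i)·(+0.0650-0.1926i)  (-0.1742-0.1993i)·(+0.0212+0.0162i)  (-0.5223+0.1349i)·(-0.0015+0.0010i)
Y_3^-1(R⁻¹ n̂) = +0.322263+0.012172i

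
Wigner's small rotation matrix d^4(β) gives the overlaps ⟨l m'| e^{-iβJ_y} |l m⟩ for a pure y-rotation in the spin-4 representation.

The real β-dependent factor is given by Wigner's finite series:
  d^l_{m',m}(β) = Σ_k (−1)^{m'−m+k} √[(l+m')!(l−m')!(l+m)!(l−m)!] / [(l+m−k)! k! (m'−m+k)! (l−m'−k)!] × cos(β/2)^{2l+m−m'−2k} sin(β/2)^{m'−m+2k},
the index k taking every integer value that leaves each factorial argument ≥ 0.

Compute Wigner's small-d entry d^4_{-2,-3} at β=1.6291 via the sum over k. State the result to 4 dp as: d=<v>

d^4_{-2,-3}(β=1.6291) via Wigner's sum:
Half-angle: c=0.686196, s=0.727417. N=√(2·720·1·5040)=2693.993318
The bounds max(0,m−m')=0 and min(l+m,l−m')=1 give 2 terms
  k=0: (−1)^1·2693.9933/(720)·0.6862^7·0.7274^1 = -0.194977
  k=1: (−1)^2·2693.9933/(240)·0.6862^5·0.7274^3 = +0.657318
d^4_{-2,-3}(1.6291) = -0.194977 +0.657318 = +0.462341

d=0.4623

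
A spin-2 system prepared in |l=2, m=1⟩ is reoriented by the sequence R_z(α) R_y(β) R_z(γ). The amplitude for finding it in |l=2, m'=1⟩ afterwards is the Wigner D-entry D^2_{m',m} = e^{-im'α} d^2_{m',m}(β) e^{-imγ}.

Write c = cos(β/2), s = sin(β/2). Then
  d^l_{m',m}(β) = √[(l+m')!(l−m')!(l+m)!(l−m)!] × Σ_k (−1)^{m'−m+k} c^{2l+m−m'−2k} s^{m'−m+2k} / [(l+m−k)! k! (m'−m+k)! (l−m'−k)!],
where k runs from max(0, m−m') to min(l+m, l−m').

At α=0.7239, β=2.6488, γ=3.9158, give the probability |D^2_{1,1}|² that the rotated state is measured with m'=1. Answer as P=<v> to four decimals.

Split into d^2_{1,1}(β=2.6488) × two z-phases.
Half-angle: c=0.243911, s=0.969798. N=√(6·1·6·1)=6.000000
Admissible k: 0..1 (factorial args all ≥0)
  k=0: (−1)^0·6.0000/(6)·0.2439^4·0.9698^0 = +0.003539
  k=1: (−1)^1·6.0000/(2)·0.2439^2·0.9698^2 = -0.167859
d^2_{1,1}(2.6488) = +0.003539 -0.167859 = -0.164320
|D^2_{1,1}|² = |d^2_{1,1}(β)|² = (-0.164320)² = 0.027001 (the z-rotation phases have unit modulus)

P=0.0270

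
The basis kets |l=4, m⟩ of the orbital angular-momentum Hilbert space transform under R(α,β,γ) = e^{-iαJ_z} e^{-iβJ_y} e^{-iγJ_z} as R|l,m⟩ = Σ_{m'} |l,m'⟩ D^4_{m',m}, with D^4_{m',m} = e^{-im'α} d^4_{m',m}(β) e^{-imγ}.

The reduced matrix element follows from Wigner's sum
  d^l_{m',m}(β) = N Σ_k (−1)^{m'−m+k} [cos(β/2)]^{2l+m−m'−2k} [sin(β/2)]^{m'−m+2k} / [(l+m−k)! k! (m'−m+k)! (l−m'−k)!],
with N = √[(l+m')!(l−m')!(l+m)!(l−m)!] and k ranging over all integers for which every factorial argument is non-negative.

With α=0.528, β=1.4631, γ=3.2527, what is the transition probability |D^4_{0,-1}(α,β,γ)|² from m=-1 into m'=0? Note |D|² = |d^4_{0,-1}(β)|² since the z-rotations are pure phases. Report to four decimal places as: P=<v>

First d^4_{0,-1}(β=1.4631), then the phase factors e^{-i(0)α} and e^{-i(-1)γ}:
With c≡cos(β/2)=0.744140 and s≡sin(β/2)=0.668024, N=[24·24·6·120]^{1/2}=643.987578
Admissible k: 0..3 (factorial args all ≥0)
  k=0: (−1)^1·643.9876/(144)·0.7441^7·0.6680^1 = -0.377476
  k=1: (−1)^2·643.9876/(24)·0.7441^5·0.6680^3 = +1.825219
  k=2: (−1)^3·643.9876/(24)·0.7441^3·0.6680^5 = -1.470923
  k=3: (−1)^4·643.9876/(144)·0.7441^1·0.6680^7 = +0.197567
d^4_{0,-1}(1.4631) = -0.377476 +1.825219 -1.470923 +0.197567 = +0.174387
|D^4_{0,-1}|² = |d^4_{0,-1}(β)|² = (+0.174387)² = 0.030411 (the z-rotation phases have unit modulus)

P=0.0304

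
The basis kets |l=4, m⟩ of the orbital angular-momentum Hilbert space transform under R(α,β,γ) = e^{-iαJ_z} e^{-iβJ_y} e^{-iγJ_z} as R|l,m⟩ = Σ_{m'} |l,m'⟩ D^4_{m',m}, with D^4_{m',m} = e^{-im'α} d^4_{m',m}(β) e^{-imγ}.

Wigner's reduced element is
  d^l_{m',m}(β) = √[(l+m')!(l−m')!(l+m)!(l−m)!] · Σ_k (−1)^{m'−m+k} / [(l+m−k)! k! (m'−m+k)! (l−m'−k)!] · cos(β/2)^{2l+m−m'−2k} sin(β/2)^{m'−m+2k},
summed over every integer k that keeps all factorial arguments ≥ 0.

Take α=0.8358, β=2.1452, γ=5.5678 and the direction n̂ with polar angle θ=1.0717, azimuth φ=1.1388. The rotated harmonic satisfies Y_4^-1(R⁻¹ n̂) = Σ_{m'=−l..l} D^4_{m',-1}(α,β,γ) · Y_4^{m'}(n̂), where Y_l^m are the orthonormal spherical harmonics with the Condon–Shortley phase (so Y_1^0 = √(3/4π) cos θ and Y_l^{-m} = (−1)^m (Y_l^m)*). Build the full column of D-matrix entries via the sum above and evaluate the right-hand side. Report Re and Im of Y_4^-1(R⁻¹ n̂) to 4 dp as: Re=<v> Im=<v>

Re=0.2789 Im=-0.1241

Need the full column D^4_{m',-1} for m'=−4..4 at α=0.8358, β=2.1452, γ=5.5678.
cos(β/2)=0.477842, sin(β/2)=0.878446
d^4_{-4,-1}: single k=3 term ⇒ +0.126375;  D = -0.110059+0.062109i
d^4_{-3,-1}: k∈[2..3] ⇒ +0.072913 -0.410692 = -0.337779;  D = +0.074115-0.329547i
d^4_{-2,-1}: k∈[1..3] ⇒ +0.021200 -0.358239 +0.807128 = +0.470090;  D = +0.271062+0.384071i
d^4_{-1,-1}: k∈[0..3] ⇒ +0.002718 -0.137793 +0.931361 -1.049200 = -0.252914;  D = -0.251082-0.030381i
d^4_{0,-1}: k∈[0..3] ⇒ -0.022347 +0.453140 -1.531419 +0.862590 = -0.238036;  D = -0.179679+0.156130i
d^4_{1,-1}: k∈[0..3] ⇒ +0.091862 -0.931361 +1.573801 -0.354585 = +0.379717;  D = +0.007446-0.379644i
d^4_{2,-1}: k∈[0..2] ⇒ -0.238826 +1.210693 -0.818324 = +0.153543;  D = -0.111862-0.105177i
d^4_{3,-1}: k∈[0..1] ⇒ +0.410692 -0.832777 = -0.422085;  D = +0.420695-0.034233i
d^4_{4,-1}: single k=0 term ⇒ -0.427092;  D = +0.259762-0.339016i
Y_4^{m'}(θ=1.0717,φ=1.1388) and Σ D·Y over m':
  (-0.1101+0.0621i)·(-0.0412+0.2598i)  (+0.0741-0.3295i)·(-0.3903+0.1100i)  (+0.2711+0.3841i)·(-0.1011-0.1184i)  (-0.2511-0.0304i)·(-0.1162+0.2521i)  (-0.1797+0.1561i)·(-0.2154+0.0000i)  (+0.0074-0.3796i)·(+0.1162+0.2521i)  (-0.1119-0.1052i)·(-0.1011+0.1184i)  (+0.4207-0.0342i)·(+0.3903+0.1100i)  (+0.2598-0.3390i)·(-0.0412-0.2598i)
Y_4^-1(R⁻¹ n̂) = +0.278879-0.124123i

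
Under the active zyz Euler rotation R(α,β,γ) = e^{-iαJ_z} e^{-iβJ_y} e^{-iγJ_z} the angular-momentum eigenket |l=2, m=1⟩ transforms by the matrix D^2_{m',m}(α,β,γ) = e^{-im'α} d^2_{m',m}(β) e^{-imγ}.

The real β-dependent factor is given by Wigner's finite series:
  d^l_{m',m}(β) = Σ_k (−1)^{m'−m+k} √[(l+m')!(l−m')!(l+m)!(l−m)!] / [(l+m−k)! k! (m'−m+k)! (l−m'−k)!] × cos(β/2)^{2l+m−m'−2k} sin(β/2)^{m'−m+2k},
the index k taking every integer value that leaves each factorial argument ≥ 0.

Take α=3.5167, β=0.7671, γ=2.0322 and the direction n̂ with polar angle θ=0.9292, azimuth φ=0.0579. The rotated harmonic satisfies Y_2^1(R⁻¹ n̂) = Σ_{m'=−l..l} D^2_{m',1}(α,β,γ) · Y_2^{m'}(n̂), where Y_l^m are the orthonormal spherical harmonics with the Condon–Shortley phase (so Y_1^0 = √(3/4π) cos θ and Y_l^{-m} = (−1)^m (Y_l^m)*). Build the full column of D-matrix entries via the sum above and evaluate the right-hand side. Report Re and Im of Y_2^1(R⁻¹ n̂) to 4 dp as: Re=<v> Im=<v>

Need the full column D^2_{m',1} for m'=−2..2 at α=3.5167, β=0.7671, γ=2.0322.
cos(β/2)=0.927342, sin(β/2)=0.374215
d^2_{-2,1}: single k=3 term ⇒ +0.097193;  D = +0.027682-0.093167i
d^2_{-1,1}: k∈[2..3] ⇒ +0.361279 -0.019610 = +0.341669;  D = +0.029448+0.340398i
d^2_{0,1}: k∈[1..2] ⇒ +0.730999 -0.119036 = +0.611962;  D = -0.272449-0.547969i
d^2_{1,1}: k∈[0..1] ⇒ +0.739537 -0.361279 = +0.378257;  D = +0.280784+0.253454i
d^2_{2,1}: single k=0 term ⇒ -0.596858;  D = +0.558770+0.209798i
Y_2^{m'}(θ=0.9292,φ=0.0579) and Σ D·Y over m':
  (+0.0277-0.0932i)·(+0.2463-0.0286i)  (+0.0294+0.3404i)·(+0.3698-0.0214i)  (-0.2724-0.5480i)·(+0.0235+0.0000i)  (+0.2808+0.2535i)·(-0.3698-0.0214i)  (+0.5588+0.2098i)·(+0.2463+0.0286i)
Y_2^1(R⁻¹ n̂) = +0.049127+0.056557i

Re=0.0491 Im=0.0566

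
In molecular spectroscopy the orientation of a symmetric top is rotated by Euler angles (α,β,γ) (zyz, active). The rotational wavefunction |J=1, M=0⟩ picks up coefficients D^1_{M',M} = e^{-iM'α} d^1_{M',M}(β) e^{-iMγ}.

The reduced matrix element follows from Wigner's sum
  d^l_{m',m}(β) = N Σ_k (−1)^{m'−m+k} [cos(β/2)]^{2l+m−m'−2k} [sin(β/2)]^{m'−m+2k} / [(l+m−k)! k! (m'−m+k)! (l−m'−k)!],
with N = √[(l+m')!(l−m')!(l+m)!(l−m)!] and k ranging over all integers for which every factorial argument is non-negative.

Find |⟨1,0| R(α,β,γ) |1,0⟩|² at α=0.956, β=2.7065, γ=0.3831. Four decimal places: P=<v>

P=0.8223

First d^1_{0,0}(β=2.7065), then the phase factors e^{-i(0)α} and e^{-i(0)γ}:
c=cos(2.7065/2)=0.215834, s=sin(2.7065/2)=0.976430; N=√[1·1·1·1]=1.000000
k∈{0,1} keeps every argument non-negative
  k=0: (−1)^0·1.0000/(1)·0.2158^2·0.9764^0 = +0.046585
  k=1: (−1)^1·1.0000/(1)·0.2158^0·0.9764^2 = -0.953415
d^1_{0,0}(2.7065) = +0.046585 -0.953415 = -0.906831
|D^1_{0,0}|² = |d^1_{0,0}(β)|² = (-0.906831)² = 0.822342 (the z-rotation phases have unit modulus)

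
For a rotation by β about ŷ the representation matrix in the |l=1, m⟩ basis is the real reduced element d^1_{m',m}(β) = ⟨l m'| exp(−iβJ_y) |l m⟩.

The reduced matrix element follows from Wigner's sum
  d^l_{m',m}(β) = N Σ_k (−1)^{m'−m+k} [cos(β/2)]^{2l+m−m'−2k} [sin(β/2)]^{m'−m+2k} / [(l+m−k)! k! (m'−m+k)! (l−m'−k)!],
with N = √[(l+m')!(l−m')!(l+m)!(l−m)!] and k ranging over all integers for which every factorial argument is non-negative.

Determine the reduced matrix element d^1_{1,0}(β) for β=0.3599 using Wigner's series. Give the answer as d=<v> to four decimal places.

d=-0.2490

d^1_{1,0}(β=0.3599) via Wigner's sum:
c=cos(0.3599/2)=0.983853, s=sin(0.3599/2)=0.178980; N=√[2·1·1·1]=1.414214
The bounds max(0,m−m')=0 and min(l+m,l−m')=0 give 1 term
  k=0: (−1)^1·1.4142/(1)·0.9839^1·0.1790^1 = -0.249029
d^1_{1,0}(0.3599) = -0.249029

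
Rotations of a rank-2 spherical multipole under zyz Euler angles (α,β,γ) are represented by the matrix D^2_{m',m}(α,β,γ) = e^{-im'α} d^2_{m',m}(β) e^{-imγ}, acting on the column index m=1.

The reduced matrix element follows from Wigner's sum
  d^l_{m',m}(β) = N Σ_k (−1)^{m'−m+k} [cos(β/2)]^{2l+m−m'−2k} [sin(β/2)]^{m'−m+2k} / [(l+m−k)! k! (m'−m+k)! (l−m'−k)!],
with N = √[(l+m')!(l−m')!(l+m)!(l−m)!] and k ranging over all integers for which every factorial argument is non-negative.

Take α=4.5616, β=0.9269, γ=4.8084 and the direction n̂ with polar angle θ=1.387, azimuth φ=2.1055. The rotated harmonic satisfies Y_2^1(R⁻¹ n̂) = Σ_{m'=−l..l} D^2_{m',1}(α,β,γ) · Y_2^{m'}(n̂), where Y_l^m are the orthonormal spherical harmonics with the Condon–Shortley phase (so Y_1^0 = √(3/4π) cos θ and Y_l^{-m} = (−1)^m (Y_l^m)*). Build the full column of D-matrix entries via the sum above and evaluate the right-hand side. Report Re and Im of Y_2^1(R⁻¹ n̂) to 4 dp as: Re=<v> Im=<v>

Re=0.2165 Im=-0.2544

Need the full column D^2_{m',1} for m'=−2..2 at α=4.5616, β=0.9269, γ=4.8084.
cos(β/2)=0.894516, sin(β/2)=0.447037
d^2_{-2,1}: single k=3 term ⇒ +0.159826;  D = -0.061884-0.147359i
d^2_{-1,1}: k∈[2..3] ⇒ +0.479715 -0.039937 = +0.439779;  D = +0.426453-0.107439i
d^2_{0,1}: k∈[1..2] ⇒ +0.783759 -0.195746 = +0.588013;  D = +0.056369+0.585305i
d^2_{1,1}: k∈[0..1] ⇒ +0.640253 -0.479715 = +0.160538;  D = -0.160297-0.008790i
d^2_{2,1}: single k=0 term ⇒ -0.639937;  D = -0.130625+0.626463i
Y_2^{m'}(θ=1.387,φ=2.1055) and Σ D·Y over m':
  (-0.0619-0.1474i)·(-0.1795+0.3274i)  (+0.4265-0.1074i)·(-0.0707-0.1194i)  (+0.0564+0.5853i)·(-0.2838+0.0000i)  (-0.1603-0.0088i)·(+0.0707-0.1194i)  (-0.1306+0.6265i)·(-0.1795-0.3274i)
Y_2^1(R⁻¹ n̂) = +0.216524-0.254386i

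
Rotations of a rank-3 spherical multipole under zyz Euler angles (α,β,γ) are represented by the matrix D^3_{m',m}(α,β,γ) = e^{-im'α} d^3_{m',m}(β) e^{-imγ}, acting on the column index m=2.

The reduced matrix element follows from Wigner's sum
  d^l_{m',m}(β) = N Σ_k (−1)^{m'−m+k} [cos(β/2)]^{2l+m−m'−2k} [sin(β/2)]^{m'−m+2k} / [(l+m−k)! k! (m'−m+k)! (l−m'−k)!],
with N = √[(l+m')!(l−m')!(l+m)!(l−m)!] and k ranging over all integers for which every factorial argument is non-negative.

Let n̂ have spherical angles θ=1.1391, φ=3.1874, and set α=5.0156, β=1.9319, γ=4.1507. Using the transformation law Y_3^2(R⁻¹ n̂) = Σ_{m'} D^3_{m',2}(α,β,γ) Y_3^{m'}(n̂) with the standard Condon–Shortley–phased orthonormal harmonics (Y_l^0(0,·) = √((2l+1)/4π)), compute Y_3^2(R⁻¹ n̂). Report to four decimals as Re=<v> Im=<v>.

Re=-0.2913 Im=-0.1390

Need the full column D^3_{m',2} for m'=−3..3 at α=5.0156, β=1.9319, γ=4.1507.
cos(β/2)=0.568636, sin(β/2)=0.822589
d^3_{-3,2}: single k=5 term ⇒ +0.524597;  D = +0.469549+0.233934i
d^3_{-2,2}: k∈[4..5] ⇒ +0.740237 -0.309813 = +0.430425;  D = -0.068151+0.424995i
d^3_{-1,2}: k∈[3..4] ⇒ +0.647264 -0.677251 = -0.029987;  D = +0.029676-0.004309i
d^3_{0,2}: k∈[2..3] ⇒ +0.387493 -0.810889 = -0.423397;  D = +0.183178+0.381720i
d^3_{1,2}: k∈[1..2] ⇒ +0.154651 -0.647264 = -0.492613;  D = -0.360228+0.336011i
d^3_{2,2}: k∈[0..1] ⇒ +0.033807 -0.353731 = -0.319924;  D = -0.278119-0.158118i
d^3_{3,2}: single k=0 term ⇒ -0.119792;  D = +0.025410-0.117066i
Y_3^{m'}(θ=1.1391,φ=3.1874) and Σ D·Y over m':
  (+0.4695+0.2339i)·(-0.3097+0.0428i)  (-0.0682+0.4250i)·(+0.3513-0.0323i)  (+0.0297-0.0043i)·(+0.0366-0.0017i)  (+0.1832+0.3817i)·(-0.3317+0.0000i)  (-0.3602+0.3360i)·(-0.0366-0.0017i)  (-0.2781-0.1581i)·(+0.3513+0.0323i)  (+0.0254-0.1171i)·(+0.3097+0.0428i)
Y_3^2(R⁻¹ n̂) = -0.291313-0.139044i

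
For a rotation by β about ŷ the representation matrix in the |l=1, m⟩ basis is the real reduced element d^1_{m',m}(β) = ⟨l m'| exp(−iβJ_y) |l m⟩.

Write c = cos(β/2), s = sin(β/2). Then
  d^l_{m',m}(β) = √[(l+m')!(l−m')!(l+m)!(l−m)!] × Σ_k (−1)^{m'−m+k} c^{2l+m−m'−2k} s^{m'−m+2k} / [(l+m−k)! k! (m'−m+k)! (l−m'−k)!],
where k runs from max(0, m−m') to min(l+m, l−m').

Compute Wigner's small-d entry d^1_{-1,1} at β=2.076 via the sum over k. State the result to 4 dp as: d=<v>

d=0.7420

d^1_{-1,1}(β=2.076) via Wigner's sum:
Half-angle: c=0.507944, s=0.861390. N=√(1·2·2·1)=2.000000
k: max(0,(1)−(-1))=2 … min(1+(1),1−(-1))=2
  k=2: (−1)^0·2.0000/(2)·0.5079^0·0.8614^2 = +0.741993
d^1_{-1,1}(2.076) = +0.741993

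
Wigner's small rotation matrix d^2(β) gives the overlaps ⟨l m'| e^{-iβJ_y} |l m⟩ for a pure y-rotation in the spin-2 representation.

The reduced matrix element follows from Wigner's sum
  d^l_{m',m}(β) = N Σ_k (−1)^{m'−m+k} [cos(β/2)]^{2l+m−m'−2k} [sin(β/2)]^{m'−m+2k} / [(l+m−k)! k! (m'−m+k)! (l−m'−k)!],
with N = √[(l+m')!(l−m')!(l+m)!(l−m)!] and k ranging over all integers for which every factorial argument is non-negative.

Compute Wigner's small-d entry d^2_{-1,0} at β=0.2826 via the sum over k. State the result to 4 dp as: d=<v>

d^2_{-1,0}(β=0.2826) via Wigner's sum:
With c≡cos(β/2)=0.990034 and s≡sin(β/2)=0.140830, N=[1·6·2·2]^{1/2}=4.898979
k: max(0,(0)−(-1))=1 … min(2+(0),2−(-1))=2
  k=1: (−1)^0·4.8990/(2)·0.9900^3·0.1408^1 = +0.334751
  k=2: (−1)^1·4.8990/(2)·0.9900^1·0.1408^3 = -0.006774
d^2_{-1,0}(0.2826) = +0.334751 -0.006774 = +0.327977

d=0.3280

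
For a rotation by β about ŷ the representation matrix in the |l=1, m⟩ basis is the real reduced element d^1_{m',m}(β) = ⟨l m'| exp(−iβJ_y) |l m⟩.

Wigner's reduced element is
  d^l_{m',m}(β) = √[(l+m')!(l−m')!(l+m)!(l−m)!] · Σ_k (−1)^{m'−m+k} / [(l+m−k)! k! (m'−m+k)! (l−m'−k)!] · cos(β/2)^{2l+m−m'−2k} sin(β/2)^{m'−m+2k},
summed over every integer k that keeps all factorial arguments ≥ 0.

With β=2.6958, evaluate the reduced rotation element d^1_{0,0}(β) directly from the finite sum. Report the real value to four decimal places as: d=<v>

d=-0.9023

d^1_{0,0}(β=2.6958) via Wigner's sum:
With c≡cos(β/2)=0.221055 and s≡sin(β/2)=0.975261, N=[1·1·1·1]^{1/2}=1.000000
k: max(0,(0)−(0))=0 … min(1+(0),1−(0))=1
  k=0: (−1)^0·1.0000/(1)·0.2211^2·0.9753^0 = +0.048865
  k=1: (−1)^1·1.0000/(1)·0.2211^0·0.9753^2 = -0.951135
d^1_{0,0}(2.6958) = +0.048865 -0.951135 = -0.902269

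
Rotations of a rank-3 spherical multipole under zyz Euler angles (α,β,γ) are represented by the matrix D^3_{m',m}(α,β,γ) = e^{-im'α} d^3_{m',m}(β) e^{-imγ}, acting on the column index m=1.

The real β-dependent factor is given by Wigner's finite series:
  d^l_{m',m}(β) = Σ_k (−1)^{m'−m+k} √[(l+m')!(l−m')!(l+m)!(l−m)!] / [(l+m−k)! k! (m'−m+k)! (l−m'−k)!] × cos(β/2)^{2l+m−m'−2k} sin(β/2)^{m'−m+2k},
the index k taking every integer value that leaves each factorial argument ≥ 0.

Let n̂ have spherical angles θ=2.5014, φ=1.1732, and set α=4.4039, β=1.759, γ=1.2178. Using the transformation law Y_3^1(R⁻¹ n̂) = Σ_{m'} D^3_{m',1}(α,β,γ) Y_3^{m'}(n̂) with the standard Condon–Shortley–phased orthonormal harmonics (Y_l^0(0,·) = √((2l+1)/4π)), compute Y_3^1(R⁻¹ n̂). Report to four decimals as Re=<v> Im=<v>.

Re=0.0066 Im=-0.0150

Need the full column D^3_{m',1} for m'=−3..3 at α=4.4039, β=1.759, γ=1.2178.
cos(β/2)=0.637536, sin(β/2)=0.770420
d^3_{-3,1}: single k=4 term ⇒ +0.554583;  D = +0.466163-0.300423i
d^3_{-2,1}: k∈[3..4] ⇒ +0.749425 -0.547197 = +0.202228;  D = +0.052767+0.195223i
d^3_{-1,1}: k∈[2..4] ⇒ +0.588338 -1.145541 +0.209106 = -0.348098;  D = +0.347753+0.015488i
d^3_{0,1}: k∈[1..3] ⇒ +0.281089 -1.231430 +0.599424 = -0.350918;  D = -0.121316+0.329281i
d^3_{1,1}: k∈[0..2] ⇒ +0.067148 -0.784450 +0.859156 = +0.141853;  D = +0.111934+0.087139i
d^3_{2,1}: k∈[0..1] ⇒ -0.256598 +0.749425 = +0.492827;  D = -0.406519+0.278605i
d^3_{3,1}: single k=0 term ⇒ +0.379770;  D = -0.109445-0.363658i
Y_3^{m'}(θ=2.5014,φ=1.1732) and Σ D·Y over m':
  (+0.4662-0.3004i)·(-0.0827+0.0328i)  (+0.0528+0.1952i)·(+0.2048+0.2088i)  (+0.3478+0.0155i)·(+0.1656-0.3944i)  (-0.1213+0.3293i)·(-0.0646+0.0000i)  (+0.1119+0.0871i)·(-0.1656-0.3944i)  (-0.4065+0.2786i)·(+0.2048-0.2088i)  (-0.1094-0.3637i)·(+0.0827+0.0328i)
Y_3^1(R⁻¹ n̂) = +0.006571-0.015034i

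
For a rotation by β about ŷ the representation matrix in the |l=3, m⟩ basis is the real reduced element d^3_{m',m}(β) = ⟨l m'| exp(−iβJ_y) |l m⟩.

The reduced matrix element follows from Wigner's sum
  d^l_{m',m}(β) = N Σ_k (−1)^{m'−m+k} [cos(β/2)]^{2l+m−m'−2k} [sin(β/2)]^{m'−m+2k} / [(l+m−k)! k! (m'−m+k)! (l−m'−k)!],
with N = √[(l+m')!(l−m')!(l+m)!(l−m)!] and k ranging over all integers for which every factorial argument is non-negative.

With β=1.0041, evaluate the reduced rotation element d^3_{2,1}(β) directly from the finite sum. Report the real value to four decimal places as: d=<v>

d^3_{2,1}(β=1.0041) via Wigner's sum:
c=cos(1.0041/2)=0.876598, s=sin(1.0041/2)=0.481224; N=√[120·1·24·2]=75.894664
k∈{0,1} keeps every argument non-negative
  k=0: (−1)^1·75.8947/(24)·0.8766^5·0.4812^1 = -0.787679
  k=1: (−1)^2·75.8947/(12)·0.8766^3·0.4812^3 = +0.474758
d^3_{2,1}(1.0041) = -0.787679 +0.474758 = -0.312921

d=-0.3129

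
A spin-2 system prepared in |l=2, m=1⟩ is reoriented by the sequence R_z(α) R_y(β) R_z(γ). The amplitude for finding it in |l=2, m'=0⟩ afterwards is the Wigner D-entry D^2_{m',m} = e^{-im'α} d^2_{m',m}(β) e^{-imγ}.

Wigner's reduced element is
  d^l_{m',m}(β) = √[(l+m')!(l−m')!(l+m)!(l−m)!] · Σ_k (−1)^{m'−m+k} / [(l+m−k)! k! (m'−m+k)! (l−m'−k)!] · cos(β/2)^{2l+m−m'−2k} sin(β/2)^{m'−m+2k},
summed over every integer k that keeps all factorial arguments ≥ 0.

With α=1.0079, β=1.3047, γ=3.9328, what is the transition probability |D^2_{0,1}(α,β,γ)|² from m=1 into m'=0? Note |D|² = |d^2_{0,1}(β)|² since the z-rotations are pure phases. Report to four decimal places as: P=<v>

D^2_{0,1}(1.0079,1.3047,3.9328) = e^{-i·0·1.0079}·d^2_{0,1}(1.3047)·e^{-i·1·3.9328}. Compute d first:
c=cos(1.3047/2)=0.794659, s=sin(1.3047/2)=0.607056; N=√[2·2·6·1]=4.898979
Admissible k: 1..2 (factorial args all ≥0)
  k=1: (−1)^0·4.8990/(2)·0.7947^3·0.6071^1 = +0.746186
  k=2: (−1)^1·4.8990/(2)·0.7947^1·0.6071^3 = -0.435454
d^2_{0,1}(1.3047) = +0.746186 -0.435454 = +0.310732
|D^2_{0,1}|² = |d^2_{0,1}(β)|² = (+0.310732)² = 0.096555 (the z-rotation phases have unit modulus)

P=0.0966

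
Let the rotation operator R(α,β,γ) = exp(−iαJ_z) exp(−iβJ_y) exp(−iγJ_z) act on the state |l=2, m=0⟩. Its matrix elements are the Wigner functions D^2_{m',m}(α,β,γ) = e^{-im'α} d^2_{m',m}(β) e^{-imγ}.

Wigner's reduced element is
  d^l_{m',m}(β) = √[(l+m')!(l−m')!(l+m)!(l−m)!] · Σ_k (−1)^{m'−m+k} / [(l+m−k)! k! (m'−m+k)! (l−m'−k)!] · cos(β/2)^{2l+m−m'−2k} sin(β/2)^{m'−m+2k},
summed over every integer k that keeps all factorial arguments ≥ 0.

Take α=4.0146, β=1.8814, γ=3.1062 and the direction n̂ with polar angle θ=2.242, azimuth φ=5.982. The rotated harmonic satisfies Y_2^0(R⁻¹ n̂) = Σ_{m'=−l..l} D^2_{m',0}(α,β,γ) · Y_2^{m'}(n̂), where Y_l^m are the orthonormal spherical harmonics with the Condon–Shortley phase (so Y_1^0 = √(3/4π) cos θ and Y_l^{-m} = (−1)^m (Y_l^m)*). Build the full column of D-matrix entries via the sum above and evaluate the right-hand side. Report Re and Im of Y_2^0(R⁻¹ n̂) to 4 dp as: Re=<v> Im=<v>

Re=-0.3063 Im=0.0000

Need the full column D^2_{m',0} for m'=−2..2 at α=4.0146, β=1.8814, γ=3.1062.
cos(β/2)=0.589223, sin(β/2)=0.807971
d^2_{-2,0}: single k=2 term ⇒ +0.555170;  D = -0.096779+0.546669i
d^2_{-1,0}: k∈[1..2] ⇒ +0.404864 -0.761276 = -0.356411;  D = +0.229003+0.273105i
d^2_{0,0}: k∈[0..2] ⇒ +0.120536 -0.906588 +0.426170 = -0.359882;  D = -0.359882+0.000000i
d^2_{1,0}: k∈[0..1] ⇒ -0.404864 +0.761276 = +0.356411;  D = -0.229003+0.273105i
d^2_{2,0}: single k=0 term ⇒ +0.555170;  D = -0.096779-0.546669i
Y_2^{m'}(θ=2.242,φ=5.982) and Σ D·Y over m':
  (-0.0968+0.5467i)·(+0.1952+0.1342i)  (+0.2290+0.2731i)·(-0.3593-0.1116i)  (-0.3599+0.0000i)·(+0.0506+0.0000i)  (-0.2290+0.2731i)·(+0.3593-0.1116i)  (-0.0968-0.5467i)·(+0.1952-0.1342i)
Y_2^0(R⁻¹ n̂) = -0.306317+0.000000i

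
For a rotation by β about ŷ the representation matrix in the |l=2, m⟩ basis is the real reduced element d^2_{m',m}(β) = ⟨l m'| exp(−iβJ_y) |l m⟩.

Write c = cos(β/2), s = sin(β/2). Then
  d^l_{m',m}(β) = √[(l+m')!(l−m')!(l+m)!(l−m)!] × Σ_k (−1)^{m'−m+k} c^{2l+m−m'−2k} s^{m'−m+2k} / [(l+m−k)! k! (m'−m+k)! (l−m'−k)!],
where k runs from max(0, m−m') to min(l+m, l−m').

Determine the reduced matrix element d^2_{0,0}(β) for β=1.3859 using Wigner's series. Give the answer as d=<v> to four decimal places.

d=-0.4493

d^2_{0,0}(β=1.3859) via Wigner's sum:
Half-angle: c=0.769365, s=0.638810. N=√(2·2·2·2)=4.000000
Admissible k: 0..2 (factorial args all ≥0)
  k=0: (−1)^0·4.0000/(4)·0.7694^4·0.6388^0 = +0.350372
  k=1: (−1)^1·4.0000/(1)·0.7694^2·0.6388^2 = -0.966201
  k=2: (−1)^2·4.0000/(4)·0.7694^0·0.6388^4 = +0.166527
d^2_{0,0}(1.3859) = +0.350372 -0.966201 +0.166527 = -0.449302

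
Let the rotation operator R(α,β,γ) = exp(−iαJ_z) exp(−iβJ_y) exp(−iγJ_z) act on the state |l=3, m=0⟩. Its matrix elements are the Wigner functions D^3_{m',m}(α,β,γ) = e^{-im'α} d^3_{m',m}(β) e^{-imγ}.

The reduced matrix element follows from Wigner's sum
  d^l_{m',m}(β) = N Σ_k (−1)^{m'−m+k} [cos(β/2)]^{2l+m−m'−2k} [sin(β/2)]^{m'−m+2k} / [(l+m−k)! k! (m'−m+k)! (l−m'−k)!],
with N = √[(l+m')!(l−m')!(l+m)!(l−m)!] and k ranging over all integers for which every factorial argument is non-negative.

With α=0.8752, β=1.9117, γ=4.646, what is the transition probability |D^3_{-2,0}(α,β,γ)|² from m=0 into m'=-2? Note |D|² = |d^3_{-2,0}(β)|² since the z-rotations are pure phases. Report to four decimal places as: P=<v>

First d^3_{-2,0}(β=1.9117), then the phase factors e^{-i(-2)α} and e^{-i(0)γ}:
With c≡cos(β/2)=0.576915 and s≡sin(β/2)=0.816804, N=[1·120·6·6]^{1/2}=65.726707
k: max(0,(0)−(-2))=2 … min(3+(0),3−(-2))=3
  k=2: (−1)^0·65.7267/(12)·0.5769^4·0.8168^2 = +0.404802
  k=3: (−1)^1·65.7267/(12)·0.5769^2·0.8168^4 = -0.811439
d^3_{-2,0}(1.9117) = +0.404802 -0.811439 = -0.406637
|D^3_{-2,0}|² = |d^3_{-2,0}(β)|² = (-0.406637)² = 0.165354 (the z-rotation phases have unit modulus)

P=0.1654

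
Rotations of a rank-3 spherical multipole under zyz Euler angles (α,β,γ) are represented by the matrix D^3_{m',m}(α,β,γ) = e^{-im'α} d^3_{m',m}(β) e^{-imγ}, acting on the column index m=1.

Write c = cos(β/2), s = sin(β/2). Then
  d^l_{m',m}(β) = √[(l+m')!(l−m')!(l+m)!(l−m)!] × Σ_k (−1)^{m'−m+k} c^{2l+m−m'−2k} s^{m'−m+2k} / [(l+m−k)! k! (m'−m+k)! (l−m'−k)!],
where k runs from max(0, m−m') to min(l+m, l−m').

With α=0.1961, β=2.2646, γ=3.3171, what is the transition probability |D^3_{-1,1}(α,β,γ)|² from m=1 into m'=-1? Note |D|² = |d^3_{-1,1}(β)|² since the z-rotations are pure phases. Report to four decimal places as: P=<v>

D^3_{-1,1}(0.1961,2.2646,3.3171) = e^{-i·-1·0.1961}·d^3_{-1,1}(2.2646)·e^{-i·1·3.3171}. Compute d first:
Half-angle: c=0.424579, s=0.905391. N=√(2·24·24·2)=48.000000
The bounds max(0,m−m')=2 and min(l+m,l−m')=4 give 3 terms
  k=2: (−1)^0·48.0000/(8)·0.4246^4·0.9054^2 = +0.159829
  k=3: (−1)^1·48.0000/(6)·0.4246^2·0.9054^4 = -0.969061
  k=4: (−1)^2·48.0000/(48)·0.4246^0·0.9054^6 = +0.550830
d^3_{-1,1}(2.2646) = +0.159829 -0.969061 +0.550830 = -0.258402
|D^3_{-1,1}|² = |d^3_{-1,1}(β)|² = (-0.258402)² = 0.066772 (the z-rotation phases have unit modulus)

P=0.0668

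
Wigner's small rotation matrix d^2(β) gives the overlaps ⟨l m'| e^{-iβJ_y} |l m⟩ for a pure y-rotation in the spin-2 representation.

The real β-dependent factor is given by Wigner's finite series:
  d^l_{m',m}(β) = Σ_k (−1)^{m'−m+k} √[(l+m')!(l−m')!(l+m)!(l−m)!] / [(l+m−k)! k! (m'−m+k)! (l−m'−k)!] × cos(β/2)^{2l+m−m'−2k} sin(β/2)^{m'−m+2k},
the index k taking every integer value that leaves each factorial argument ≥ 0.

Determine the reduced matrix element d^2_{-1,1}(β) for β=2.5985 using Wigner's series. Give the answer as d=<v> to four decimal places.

d=-0.6610

d^2_{-1,1}(β=2.5985) via Wigner's sum:
Half-angle: c=0.268221, s=0.963357. N=√(1·6·6·1)=6.000000
k: max(0,(1)−(-1))=2 … min(2+(1),2−(-1))=3
  k=2: (−1)^0·6.0000/(2)·0.2682^2·0.9634^2 = +0.200301
  k=3: (−1)^1·6.0000/(6)·0.2682^0·0.9634^4 = -0.861290
d^2_{-1,1}(2.5985) = +0.200301 -0.861290 = -0.660989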